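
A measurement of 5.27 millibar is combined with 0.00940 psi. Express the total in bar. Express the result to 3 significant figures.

5.27 mbar = 0.00527000 bar and 0.00940 psi = 0.000648107 bar.
0.00527000 + 0.000648107 ≈ 0.00592 bar.

0.00592 bar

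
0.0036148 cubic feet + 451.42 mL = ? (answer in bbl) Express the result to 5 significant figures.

0.0034832 bbl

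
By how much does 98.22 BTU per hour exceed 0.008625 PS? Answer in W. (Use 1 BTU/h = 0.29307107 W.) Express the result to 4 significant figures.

98.22 BTU/h = 28.7854 W and 0.008625 PS = 6.34368 W.
28.7854 − 6.34368 ≈ 22.44 W.

22.44 W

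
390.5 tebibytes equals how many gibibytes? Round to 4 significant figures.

1 tebibyte = 1024.00 gibibytes.
390.5 × 1024.00 ≈ 399900 GiB.

399900 GiB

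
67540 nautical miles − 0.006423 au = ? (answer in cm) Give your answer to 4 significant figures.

-8.358 × 10^10 cm

67540 nmi = 1.25084 × 10^10 cm and 0.006423 au = 9.60867 × 10^10 cm.
1.25084 × 10^10 − 9.60867 × 10^10 ≈ -8.358 × 10^10 cm.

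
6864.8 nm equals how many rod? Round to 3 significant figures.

1.36 × 10^-6 rod

1 nanometer = 1.98839 × 10^-10 rod.
So 6864.8 × 1.98839 × 10^-10 ≈ 1.36 × 10^-6 rod.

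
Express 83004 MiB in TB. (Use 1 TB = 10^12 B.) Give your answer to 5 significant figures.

1 mebibyte = 1.04858 × 10^-6 TB.
83004 × 1.04858 × 10^-6 ≈ 0.087036 TB.

0.087036 TB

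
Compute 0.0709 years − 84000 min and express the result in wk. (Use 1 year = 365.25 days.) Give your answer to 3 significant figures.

-4.63 wk

0.0709 yr = 3.69946 wk and 84000 min = 8.33333 wk.
3.69946 − 8.33333 ≈ -4.63 wk.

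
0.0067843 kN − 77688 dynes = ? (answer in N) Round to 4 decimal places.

0.0067843 kN = 6.78430 N and 77688 dyn = 0.776880 N.
6.78430 − 0.776880 ≈ 6.0074 N.

6.0074 N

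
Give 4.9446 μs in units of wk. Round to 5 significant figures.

8.1756e-12 weeks

1 μs = 1.65344e-12 weeks.
Then 4.9446 × 1.65344e-12 ≈ 8.1756e-12 wk.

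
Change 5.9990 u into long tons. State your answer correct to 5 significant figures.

1 u = 1.63431e-30 long ton.
5.9990 × 1.63431e-30 ≈ 9.8042e-30 long ton.

9.8042e-30 long ton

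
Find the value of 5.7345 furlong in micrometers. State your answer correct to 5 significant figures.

1.1536e+9 μm

1 furlong = 2.01168e+8 μm.
5.7345 × 2.01168e+8 ≈ 1.1536e+9 μm.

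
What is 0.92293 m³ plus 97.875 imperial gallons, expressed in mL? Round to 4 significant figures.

1.368 × 10^6 mL

0.92293 m³ = 922930 mL and 97.875 imp gal = 444949 mL.
922930 + 444949 ≈ 1.368 × 10^6 mL.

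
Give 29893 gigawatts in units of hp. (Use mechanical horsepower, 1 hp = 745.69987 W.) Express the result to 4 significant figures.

1 GW = 1.34102 × 10^6 hp.
29893 × 1.34102 × 10^6 ≈ 4.009 × 10^10 hp.

4.009 × 10^10 hp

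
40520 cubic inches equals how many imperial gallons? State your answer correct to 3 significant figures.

146 imp gal

1 in³ = 0.00360465 imp gal.
Thus 40520 × 0.00360465 ≈ 146 imp gal.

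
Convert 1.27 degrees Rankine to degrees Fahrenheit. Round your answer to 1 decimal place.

-458.4 °F

°R = °F + 459.67.
Applying the formula gives -458.4 °F.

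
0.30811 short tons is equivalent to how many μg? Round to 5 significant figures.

2.7951 × 10^11 μg

1 short ton = 9.07185 × 10^11 micrograms.
0.30811 × 9.07185 × 10^11 ≈ 2.7951 × 10^11 μg.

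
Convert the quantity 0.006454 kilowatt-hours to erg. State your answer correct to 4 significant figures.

2.323e+11 erg

1 kWh = 3.60000e+13 ergs.
So 0.006454 × 3.60000e+13 ≈ 2.323e+11 erg.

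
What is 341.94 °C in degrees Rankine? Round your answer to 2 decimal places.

°R = (°C + 273.15) × 9/5.
Applying the formula gives 1107.16 °R.

1107.16 degrees Rankine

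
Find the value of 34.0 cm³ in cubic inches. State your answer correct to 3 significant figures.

1 cubic centimeter = 0.0610237 cubic inches.
Then 34.0 × 0.0610237 ≈ 2.07 in³.

2.07 in³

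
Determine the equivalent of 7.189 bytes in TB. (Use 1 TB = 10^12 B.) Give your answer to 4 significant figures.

1 B = 1.00000 × 10^-12 TB.
Thus 7.189 × 1.00000 × 10^-12 ≈ 7.189 × 10^-12 TB.

7.189 × 10^-12 terabytes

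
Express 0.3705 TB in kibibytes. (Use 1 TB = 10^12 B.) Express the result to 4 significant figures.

1 TB = 9.765625e+8 KiB.
Then 0.3705 × 9.765625e+8 ≈ 3.618e+8 KiB.

3.618e+8 KiB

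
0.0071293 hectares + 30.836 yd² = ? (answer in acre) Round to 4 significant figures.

0.02399 acre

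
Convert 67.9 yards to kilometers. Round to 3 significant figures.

0.0621 km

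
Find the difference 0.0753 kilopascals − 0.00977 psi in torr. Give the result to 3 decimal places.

0.060 torr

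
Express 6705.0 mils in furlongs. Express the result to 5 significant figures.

0.00084659 furlong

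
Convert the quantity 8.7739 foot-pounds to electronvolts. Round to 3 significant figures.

7.42 × 10^19 eV

1 foot-pound = 8.46235 × 10^18 eV.
8.7739 × 8.46235 × 10^18 ≈ 7.42 × 10^19 eV.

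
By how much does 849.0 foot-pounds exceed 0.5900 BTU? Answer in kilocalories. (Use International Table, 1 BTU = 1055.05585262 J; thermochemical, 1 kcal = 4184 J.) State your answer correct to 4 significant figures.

849.0 ft·lbf = 0.275117 kcal and 0.5900 BTU = 0.148777 kcal.
0.275117 − 0.148777 ≈ 0.1263 kcal.

0.1263 kcal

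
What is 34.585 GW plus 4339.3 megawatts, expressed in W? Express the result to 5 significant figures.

3.8924 × 10^10 watts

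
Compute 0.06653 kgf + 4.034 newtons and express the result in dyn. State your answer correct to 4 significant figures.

0.06653 kgf = 65243.6 dyn and 4.034 N = 403400 dyn.
65243.6 + 403400 ≈ 468600 dyn.

468600 dynes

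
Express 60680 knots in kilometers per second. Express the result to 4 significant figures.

1 knot = 0.000514444 kilometers per second.
Then 60680 × 0.000514444 ≈ 31.22 km/s.

31.22 kilometers per second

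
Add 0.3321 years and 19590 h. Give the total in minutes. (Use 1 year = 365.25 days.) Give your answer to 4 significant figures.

0.3321 yr = 174671 min and 19590 h = 1.17540e+6 min.
174671 + 1.17540e+6 ≈ 1.350e+6 min.

1.350e+6 min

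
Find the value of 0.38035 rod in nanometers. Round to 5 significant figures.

1.9129 × 10^9 nm

1 rod = 5.02920 × 10^9 nanometers.
Then 0.38035 × 5.02920 × 10^9 ≈ 1.9129 × 10^9 nm.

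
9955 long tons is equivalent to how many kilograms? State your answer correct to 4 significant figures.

1.011 × 10^7 kg

1 long ton = 1016.05 kg.
So 9955 × 1016.05 ≈ 1.011 × 10^7 kg.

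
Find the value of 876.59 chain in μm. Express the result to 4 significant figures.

1 chain = 2.01168e+7 micrometers.
Then 876.59 × 2.01168e+7 ≈ 1.763e+10 μm.

1.763e+10 μm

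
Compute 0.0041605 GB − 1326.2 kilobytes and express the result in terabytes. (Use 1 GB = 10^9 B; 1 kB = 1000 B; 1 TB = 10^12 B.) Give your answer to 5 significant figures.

2.8343e-6 TB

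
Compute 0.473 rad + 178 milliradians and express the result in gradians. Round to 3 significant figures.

41.4 grad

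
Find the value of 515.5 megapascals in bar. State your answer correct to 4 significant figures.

5155 bar

1 MPa = 10.0000 bar.
Then 515.5 × 10.0000 ≈ 5155 bar.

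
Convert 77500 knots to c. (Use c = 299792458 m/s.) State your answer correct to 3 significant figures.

1 knot = 1.71600 × 10^-9 c.
So 77500 × 1.71600 × 10^-9 ≈ 0.000133 c.

0.000133 c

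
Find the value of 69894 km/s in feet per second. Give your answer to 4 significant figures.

1 km/s = 3280.84 feet per second.
69894 × 3280.84 ≈ 2.293e+8 ft/s.

2.293e+8 feet per second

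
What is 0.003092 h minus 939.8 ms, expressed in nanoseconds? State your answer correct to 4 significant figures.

1.019e+10 ns

0.003092 h = 1.11312e+10 ns and 939.8 ms = 9.39800e+8 ns.
1.11312e+10 − 9.39800e+8 ≈ 1.019e+10 ns.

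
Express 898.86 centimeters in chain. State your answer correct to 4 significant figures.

1 centimeter = 0.000497097 chains.
So 898.86 × 0.000497097 ≈ 0.4468 chain.

0.4468 chain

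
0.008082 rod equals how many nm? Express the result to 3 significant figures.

4.06 × 10^7 nanometers

1 rod = 5.02920 × 10^9 nm.
0.008082 × 5.02920 × 10^9 ≈ 4.06 × 10^7 nm.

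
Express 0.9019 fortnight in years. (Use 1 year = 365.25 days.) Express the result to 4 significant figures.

0.03457 years

1 fortnight = 0.0383299 yr.
0.9019 × 0.0383299 ≈ 0.03457 yr.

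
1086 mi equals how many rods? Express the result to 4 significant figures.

1 mi = 320.000 rod.
1086 × 320.000 ≈ 347500 rod.

347500 rods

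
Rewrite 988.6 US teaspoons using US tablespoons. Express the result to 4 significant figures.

1 US tsp = 0.333333 US tbsp.
988.6 × 0.333333 ≈ 329.5 US tbsp.

329.5 US tbsp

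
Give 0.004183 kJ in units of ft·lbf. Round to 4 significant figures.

3.085 ft·lbf

1 kilojoule = 737.562 ft·lbf.
Then 0.004183 × 737.562 ≈ 3.085 ft·lbf.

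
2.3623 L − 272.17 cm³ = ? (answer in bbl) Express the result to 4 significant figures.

2.3623 L = 0.0148584 bbl and 272.17 cm³ = 0.00171190 bbl.
0.0148584 − 0.00171190 ≈ 0.01315 bbl.

0.01315 bbl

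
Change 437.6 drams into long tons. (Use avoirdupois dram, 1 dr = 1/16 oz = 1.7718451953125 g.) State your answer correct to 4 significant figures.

1 dram = 1.74386 × 10^-6 long ton.
437.6 × 1.74386 × 10^-6 ≈ 0.0007631 long ton.

0.0007631 long tons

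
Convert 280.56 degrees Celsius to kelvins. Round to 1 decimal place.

553.7 K

K = °C + 273.15.
Applying the formula gives 553.7 K.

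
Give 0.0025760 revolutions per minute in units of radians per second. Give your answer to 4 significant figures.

0.0002698 rad/s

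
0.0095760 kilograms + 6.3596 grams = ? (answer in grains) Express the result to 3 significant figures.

246 gr

0.0095760 kg = 147.780 gr and 6.3596 g = 98.1436 gr.
147.780 + 98.1436 ≈ 246 gr.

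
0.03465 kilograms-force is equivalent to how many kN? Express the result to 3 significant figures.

0.000340 kN

1 kgf = 0.00980665 kN.
Then 0.03465 × 0.00980665 ≈ 0.000340 kN.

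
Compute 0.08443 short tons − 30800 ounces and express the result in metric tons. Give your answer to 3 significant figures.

0.08443 short ton = 0.0765936 t and 30800 oz = 0.873165 t.
0.0765936 − 0.873165 ≈ -0.797 t.

-0.797 metric tons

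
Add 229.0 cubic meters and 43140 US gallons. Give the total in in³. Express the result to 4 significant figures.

229.0 m³ = 1.39744e+7 in³ and 43140 US gal = 9.96534e+6 in³.
1.39744e+7 + 9.96534e+6 ≈ 2.394e+7 in³.

2.394e+7 in³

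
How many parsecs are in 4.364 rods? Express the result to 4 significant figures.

7.113e-16 pc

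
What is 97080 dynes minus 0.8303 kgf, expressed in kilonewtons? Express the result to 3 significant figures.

97080 dyn = 0.000970800 kN and 0.8303 kgf = 0.00814246 kN.
0.000970800 − 0.00814246 ≈ -0.00717 kN.

-0.00717 kN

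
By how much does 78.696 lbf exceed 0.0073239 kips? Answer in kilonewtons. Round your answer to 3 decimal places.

78.696 lbf = 0.350057 kN and 0.0073239 kip = 0.0325783 kN.
0.350057 − 0.0325783 ≈ 0.317 kN.

0.317 kN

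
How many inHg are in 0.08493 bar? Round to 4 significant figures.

2.508 inHg

1 bar = 29.5300 inches of mercury.
Then 0.08493 × 29.5300 ≈ 2.508 inHg.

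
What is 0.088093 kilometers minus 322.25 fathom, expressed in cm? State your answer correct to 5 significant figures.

-50124 centimeters

0.088093 km = 8809.30 cm and 322.25 fathom = 58933.1 cm.
8809.30 − 58933.1 ≈ -50124 cm.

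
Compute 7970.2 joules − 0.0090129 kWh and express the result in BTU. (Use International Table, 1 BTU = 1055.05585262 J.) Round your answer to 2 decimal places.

-23.20 BTU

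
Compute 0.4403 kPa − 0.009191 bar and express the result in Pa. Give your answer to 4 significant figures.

-478.8 pascals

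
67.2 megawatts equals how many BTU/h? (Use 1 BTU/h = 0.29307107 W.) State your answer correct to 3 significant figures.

2.29e+8 BTU/h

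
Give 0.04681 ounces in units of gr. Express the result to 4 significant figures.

20.48 grains

1 oz = 437.500 gr.
Thus 0.04681 × 437.500 ≈ 20.48 gr.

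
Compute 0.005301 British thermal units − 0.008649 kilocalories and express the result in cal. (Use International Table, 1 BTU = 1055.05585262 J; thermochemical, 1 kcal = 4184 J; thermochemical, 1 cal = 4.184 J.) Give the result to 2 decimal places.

-7.31 calories

0.005301 BTU = 1.33672 cal and 0.008649 kcal = 8.64900 cal.
1.33672 − 8.64900 ≈ -7.31 cal.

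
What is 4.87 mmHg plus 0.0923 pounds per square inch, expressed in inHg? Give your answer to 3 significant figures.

4.87 mmHg = 0.191732 inHg and 0.0923 psi = 0.187925 inHg.
0.191732 + 0.187925 ≈ 0.380 inHg.

0.380 inches of mercury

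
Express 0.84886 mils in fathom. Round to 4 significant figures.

1.179e-5 fathom

1 mil = 1.38889e-5 fathom.
Then 0.84886 × 1.38889e-5 ≈ 1.179e-5 fathom.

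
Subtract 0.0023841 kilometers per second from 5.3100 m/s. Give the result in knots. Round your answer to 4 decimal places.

5.6875 kn

5.3100 m/s = 10.3218 kn and 0.0023841 km/s = 4.63432 kn.
10.3218 − 4.63432 ≈ 5.6875 kn.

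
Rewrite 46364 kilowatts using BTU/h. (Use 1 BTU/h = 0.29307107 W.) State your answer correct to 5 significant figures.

1.5820 × 10^8 BTU/h

1 kilowatt = 3412.14 BTU/h.
Thus 46364 × 3412.14 ≈ 1.5820 × 10^8 BTU/h.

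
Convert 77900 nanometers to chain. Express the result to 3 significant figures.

3.87e-6 chain

1 nanometer = 4.97097e-11 chain.
So 77900 × 4.97097e-11 ≈ 3.87e-6 chain.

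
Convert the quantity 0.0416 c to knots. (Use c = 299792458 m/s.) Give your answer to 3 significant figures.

2.42 × 10^7 knots

1 c = 5.82750 × 10^8 kn.
Thus 0.0416 × 5.82750 × 10^8 ≈ 2.42 × 10^7 kn.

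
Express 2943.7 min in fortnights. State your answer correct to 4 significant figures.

0.1460 fortnight

1 minute = 4.96032e-5 fortnight.
2943.7 × 4.96032e-5 ≈ 0.1460 fortnight.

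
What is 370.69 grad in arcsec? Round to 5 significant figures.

1.2010 × 10^6 arcsec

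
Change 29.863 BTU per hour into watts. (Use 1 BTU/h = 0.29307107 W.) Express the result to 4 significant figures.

1 BTU/h = 0.293071 W.
29.863 × 0.293071 ≈ 8.752 W.

8.752 watts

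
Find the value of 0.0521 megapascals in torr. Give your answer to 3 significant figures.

1 megapascal = 7500.62 torr.
Then 0.0521 × 7500.62 ≈ 391 torr.

391 torr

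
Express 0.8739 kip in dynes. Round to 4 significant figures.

1 kip = 4.44822e+8 dynes.
Then 0.8739 × 4.44822e+8 ≈ 3.887e+8 dyn.

3.887e+8 dyn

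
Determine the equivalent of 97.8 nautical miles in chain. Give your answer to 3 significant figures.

9000 chains

1 nmi = 92.0624 chain.
97.8 × 92.0624 ≈ 9000 chain.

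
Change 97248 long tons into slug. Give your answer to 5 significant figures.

6.7705 × 10^6 slugs

1 long ton = 69.6213 slugs.
Then 97248 × 69.6213 ≈ 6.7705 × 10^6 slug.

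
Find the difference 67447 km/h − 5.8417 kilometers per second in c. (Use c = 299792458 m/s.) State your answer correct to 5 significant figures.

4.3008e-5 c

67447 km/h = 6.24942e-5 c and 5.8417 km/s = 1.94858e-5 c.
6.24942e-5 − 1.94858e-5 ≈ 4.3008e-5 c.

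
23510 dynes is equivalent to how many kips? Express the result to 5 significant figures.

5.2853 × 10^-5 kip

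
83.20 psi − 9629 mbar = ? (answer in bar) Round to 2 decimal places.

-3.89 bar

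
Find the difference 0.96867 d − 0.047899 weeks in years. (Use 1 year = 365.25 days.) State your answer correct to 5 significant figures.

0.0017341 yr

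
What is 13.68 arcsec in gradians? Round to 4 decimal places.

0.0042 grad

1 arcsec = 0.000308642 gradians.
Thus 13.68 × 0.000308642 ≈ 0.0042 grad.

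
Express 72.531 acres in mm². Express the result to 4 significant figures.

2.935 × 10^11 mm²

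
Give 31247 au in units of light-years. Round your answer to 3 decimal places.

0.494 ly

1 astronomical unit = 1.58125 × 10^-5 light-years.
31247 × 1.58125 × 10^-5 ≈ 0.494 ly.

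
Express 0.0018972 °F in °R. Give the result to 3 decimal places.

459.672 °R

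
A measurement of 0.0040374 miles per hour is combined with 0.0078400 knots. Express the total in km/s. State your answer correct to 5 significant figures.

5.8381 × 10^-6 kilometers per second

0.0040374 mph = 1.80488 × 10^-6 km/s and 0.0078400 kn = 4.03324 × 10^-6 km/s.
1.80488 × 10^-6 + 4.03324 × 10^-6 ≈ 5.8381 × 10^-6 km/s.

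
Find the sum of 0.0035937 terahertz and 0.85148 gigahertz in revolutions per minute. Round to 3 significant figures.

2.67e+11 revolutions per minute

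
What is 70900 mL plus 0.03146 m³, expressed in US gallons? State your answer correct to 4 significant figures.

27.04 US gal

70900 mL = 18.7298 US gal and 0.03146 m³ = 8.31085 US gal.
18.7298 + 8.31085 ≈ 27.04 US gal.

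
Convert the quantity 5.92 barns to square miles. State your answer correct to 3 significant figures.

1 barn = 3.86102e-35 square miles.
5.92 × 3.86102e-35 ≈ 2.29e-34 mi².

2.29e-34 square miles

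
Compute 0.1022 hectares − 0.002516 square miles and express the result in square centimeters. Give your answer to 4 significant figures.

-5.494e+7 square centimeters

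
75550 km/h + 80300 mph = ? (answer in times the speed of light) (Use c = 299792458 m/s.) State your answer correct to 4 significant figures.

0.0001897 c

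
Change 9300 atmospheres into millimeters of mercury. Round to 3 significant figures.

1 atm = 760.000 mmHg.
Then 9300 × 760.000 ≈ 7.07 × 10^6 mmHg.

7.07 × 10^6 mmHg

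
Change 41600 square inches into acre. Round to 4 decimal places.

1 square inch = 1.59423 × 10^-7 acres.
41600 × 1.59423 × 10^-7 ≈ 0.0066 acre.

0.0066 acre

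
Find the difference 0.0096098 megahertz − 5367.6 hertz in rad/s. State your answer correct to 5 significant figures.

0.0096098 MHz = 60380.2 rad/s and 5367.6 Hz = 33725.6 rad/s.
60380.2 − 33725.6 ≈ 26655 rad/s.

26655 rad/s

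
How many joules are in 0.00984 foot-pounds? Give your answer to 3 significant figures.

0.0133 J

1 foot-pound = 1.35582 joules.
0.00984 × 1.35582 ≈ 0.0133 J.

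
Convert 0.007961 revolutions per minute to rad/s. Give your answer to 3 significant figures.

0.000834 rad/s

1 rpm = 0.104720 radians per second.
Then 0.007961 × 0.104720 ≈ 0.000834 rad/s.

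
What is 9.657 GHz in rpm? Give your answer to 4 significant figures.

5.794 × 10^11 rpm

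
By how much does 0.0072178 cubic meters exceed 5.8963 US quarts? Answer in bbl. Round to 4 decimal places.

0.0072178 m³ = 0.0453986 bbl and 5.8963 US qt = 0.0350970 bbl.
0.0453986 − 0.0350970 ≈ 0.0103 bbl.

0.0103 bbl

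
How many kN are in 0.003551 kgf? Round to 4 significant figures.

3.482e-5 kN

1 kgf = 0.00980665 kilonewtons.
Thus 0.003551 × 0.00980665 ≈ 3.482e-5 kN.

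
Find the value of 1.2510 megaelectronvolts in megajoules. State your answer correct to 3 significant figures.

1 megaelectronvolt = 1.60218e-19 MJ.
So 1.2510 × 1.60218e-19 ≈ 2.00e-19 MJ.

2.00e-19 MJ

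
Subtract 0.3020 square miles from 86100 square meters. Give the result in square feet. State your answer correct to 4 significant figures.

-7.493e+6 square feet

86100 m² = 926773 ft² and 0.3020 mi² = 8.41928e+6 ft².
926773 − 8.41928e+6 ≈ -7.493e+6 ft².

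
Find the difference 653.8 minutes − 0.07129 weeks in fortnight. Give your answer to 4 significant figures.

653.8 min = 0.0324306 fortnight and 0.07129 wk = 0.0356450 fortnight.
0.0324306 − 0.0356450 ≈ -0.003214 fortnight.

-0.003214 fortnight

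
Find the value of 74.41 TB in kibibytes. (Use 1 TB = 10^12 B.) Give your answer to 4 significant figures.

7.267 × 10^10 kibibytes

1 TB = 9.765625 × 10^8 kibibytes.
74.41 × 9.765625 × 10^8 ≈ 7.267 × 10^10 KiB.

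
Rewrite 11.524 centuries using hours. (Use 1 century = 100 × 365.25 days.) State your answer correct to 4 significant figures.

1 century = 876600 h.
So 11.524 × 876600 ≈ 1.010e+7 h.

1.010e+7 h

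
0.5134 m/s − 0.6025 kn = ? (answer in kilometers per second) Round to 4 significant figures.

0.5134 m/s = 0.000513400 km/s and 0.6025 kn = 0.000309953 km/s.
0.000513400 − 0.000309953 ≈ 0.0002034 km/s.

0.0002034 km/s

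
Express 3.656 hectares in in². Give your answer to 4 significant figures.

1 ha = 1.55000e+7 in².
So 3.656 × 1.55000e+7 ≈ 5.667e+7 in².

5.667e+7 square inches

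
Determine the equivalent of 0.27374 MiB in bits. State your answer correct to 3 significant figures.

2.30e+6 bit

1 MiB = 8.38861e+6 bit.
0.27374 × 8.38861e+6 ≈ 2.30e+6 bit.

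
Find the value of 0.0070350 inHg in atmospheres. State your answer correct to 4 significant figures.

0.0002351 atm

1 inHg = 0.0334211 atmospheres.
0.0070350 × 0.0334211 ≈ 0.0002351 atm.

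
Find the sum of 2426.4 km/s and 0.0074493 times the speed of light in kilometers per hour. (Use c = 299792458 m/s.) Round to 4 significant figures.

2426.4 km/s = 8.73504e+6 km/h and 0.0074493 c = 8.03968e+6 km/h.
8.73504e+6 + 8.03968e+6 ≈ 1.677e+7 km/h.

1.677e+7 km/h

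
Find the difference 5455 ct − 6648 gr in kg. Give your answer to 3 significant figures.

0.660 kilograms

5455 ct = 1.09100 kg and 6648 gr = 0.430783 kg.
1.09100 − 0.430783 ≈ 0.660 kg.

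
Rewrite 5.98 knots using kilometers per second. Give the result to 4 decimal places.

1 kn = 0.000514444 km/s.
5.98 × 0.000514444 ≈ 0.0031 km/s.

0.0031 kilometers per second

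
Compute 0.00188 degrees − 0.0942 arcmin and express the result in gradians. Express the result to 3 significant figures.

0.00188 ° = 0.00208889 grad and 0.0942 arcmin = 0.00174444 grad.
0.00208889 − 0.00174444 ≈ 0.000344 grad.

0.000344 gradians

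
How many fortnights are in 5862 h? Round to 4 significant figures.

17.45 fortnights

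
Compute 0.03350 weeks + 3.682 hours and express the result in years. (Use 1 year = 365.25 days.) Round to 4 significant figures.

0.001062 yr

0.03350 wk = 0.000642026 yr and 3.682 h = 0.000420032 yr.
0.000642026 + 0.000420032 ≈ 0.001062 yr.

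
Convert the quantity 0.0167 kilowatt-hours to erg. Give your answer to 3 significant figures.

1 kWh = 3.60000 × 10^13 ergs.
0.0167 × 3.60000 × 10^13 ≈ 6.01 × 10^11 erg.

6.01 × 10^11 ergs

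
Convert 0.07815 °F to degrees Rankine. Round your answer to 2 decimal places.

°R = °F + 459.67.
Applying the formula gives 459.75 °R.

459.75 °R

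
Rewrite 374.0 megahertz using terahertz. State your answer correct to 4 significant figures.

0.0003740 THz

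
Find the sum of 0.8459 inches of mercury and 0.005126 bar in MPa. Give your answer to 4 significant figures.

0.003377 MPa

0.8459 inHg = 0.00286455 MPa and 0.005126 bar = 0.000512600 MPa.
0.00286455 + 0.000512600 ≈ 0.003377 MPa.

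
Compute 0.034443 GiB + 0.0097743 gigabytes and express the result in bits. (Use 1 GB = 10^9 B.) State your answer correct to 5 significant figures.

3.7406e+8 bit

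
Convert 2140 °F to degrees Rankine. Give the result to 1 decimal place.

2599.7 °R

°R = °F + 459.67.
Applying the formula gives 2599.7 °R.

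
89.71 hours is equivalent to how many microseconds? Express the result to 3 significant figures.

1 hour = 3.60000 × 10^9 μs.
89.71 × 3.60000 × 10^9 ≈ 3.23 × 10^11 μs.

3.23 × 10^11 microseconds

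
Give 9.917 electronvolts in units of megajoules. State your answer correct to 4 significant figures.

1 electronvolt = 1.60218 × 10^-25 MJ.
9.917 × 1.60218 × 10^-25 ≈ 1.589 × 10^-24 MJ.

1.589 × 10^-24 MJ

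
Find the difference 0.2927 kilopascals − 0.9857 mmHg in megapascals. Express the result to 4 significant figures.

0.2927 kPa = 0.000292700 MPa and 0.9857 mmHg = 0.000131416 MPa.
0.000292700 − 0.000131416 ≈ 0.0001613 MPa.

0.0001613 megapascals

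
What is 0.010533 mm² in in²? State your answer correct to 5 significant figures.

1 square millimeter = 0.00155000 in².
0.010533 × 0.00155000 ≈ 1.6326e-5 in².

1.6326e-5 square inches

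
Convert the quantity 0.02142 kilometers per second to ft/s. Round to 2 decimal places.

1 kilometer per second = 3280.84 ft/s.
0.02142 × 3280.84 ≈ 70.28 ft/s.

70.28 feet per second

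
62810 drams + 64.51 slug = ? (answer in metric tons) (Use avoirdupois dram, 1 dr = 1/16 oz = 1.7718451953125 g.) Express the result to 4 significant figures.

1.053 t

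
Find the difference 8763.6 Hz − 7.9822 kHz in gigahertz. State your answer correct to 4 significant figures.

7.814 × 10^-7 GHz

8763.6 Hz = 8.76360 × 10^-6 GHz and 7.9822 kHz = 7.98220 × 10^-6 GHz.
8.76360 × 10^-6 − 7.98220 × 10^-6 ≈ 7.814 × 10^-7 GHz.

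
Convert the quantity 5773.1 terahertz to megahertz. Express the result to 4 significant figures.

5.773e+9 MHz

1 terahertz = 1.00000e+6 MHz.
Thus 5773.1 × 1.00000e+6 ≈ 5.773e+9 MHz.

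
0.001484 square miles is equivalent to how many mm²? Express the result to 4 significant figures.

3.844e+9 mm²

1 square mile = 2.58999e+12 mm².
Then 0.001484 × 2.58999e+12 ≈ 3.844e+9 mm².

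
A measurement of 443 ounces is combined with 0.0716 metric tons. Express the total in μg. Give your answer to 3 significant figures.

443 oz = 1.25588e+10 μg and 0.0716 t = 7.16000e+10 μg.
1.25588e+10 + 7.16000e+10 ≈ 8.42e+10 μg.

8.42e+10 μg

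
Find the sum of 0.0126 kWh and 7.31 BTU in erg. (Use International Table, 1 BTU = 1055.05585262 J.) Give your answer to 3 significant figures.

0.0126 kWh = 4.53600 × 10^11 erg and 7.31 BTU = 7.71246 × 10^10 erg.
4.53600 × 10^11 + 7.71246 × 10^10 ≈ 5.31 × 10^11 erg.

5.31 × 10^11 erg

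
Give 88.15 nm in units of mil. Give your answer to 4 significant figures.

1 nanometer = 3.93701 × 10^-5 mil.
Thus 88.15 × 3.93701 × 10^-5 ≈ 0.003470 mil.

0.003470 mil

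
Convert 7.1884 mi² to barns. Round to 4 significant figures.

1 mi² = 2.58999 × 10^34 barn.
Then 7.1884 × 2.58999 × 10^34 ≈ 1.862 × 10^35 barn.

1.862 × 10^35 barns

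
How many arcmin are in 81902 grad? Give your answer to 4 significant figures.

4.423e+6 arcminutes

1 grad = 54.0000 arcmin.
81902 × 54.0000 ≈ 4.423e+6 arcmin.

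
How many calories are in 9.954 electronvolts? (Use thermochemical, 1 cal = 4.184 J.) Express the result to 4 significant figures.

1 electronvolt = 3.82929 × 10^-20 cal.
9.954 × 3.82929 × 10^-20 ≈ 3.812 × 10^-19 cal.

3.812 × 10^-19 cal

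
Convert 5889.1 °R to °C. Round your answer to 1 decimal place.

°R = (°C + 273.15) × 9/5.
Applying the formula gives 2998.6 °C.

2998.6 degrees Celsius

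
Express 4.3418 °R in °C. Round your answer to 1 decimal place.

-270.7 °C

°R = (°C + 273.15) × 9/5.
Applying the formula gives -270.7 °C.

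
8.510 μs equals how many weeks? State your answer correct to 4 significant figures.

1.407e-11 wk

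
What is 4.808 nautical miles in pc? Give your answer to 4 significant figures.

1 nautical mile = 6.00192e-14 pc.
4.808 × 6.00192e-14 ≈ 2.886e-13 pc.

2.886e-13 parsecs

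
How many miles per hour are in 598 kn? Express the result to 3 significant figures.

688 miles per hour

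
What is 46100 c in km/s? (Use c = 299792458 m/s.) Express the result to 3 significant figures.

1 c = 299792 km/s.
46100 × 299792 ≈ 1.38 × 10^10 km/s.

1.38 × 10^10 km/s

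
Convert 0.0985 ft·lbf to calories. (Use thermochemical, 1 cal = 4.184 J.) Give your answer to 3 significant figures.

1 ft·lbf = 0.324048 cal.
Thus 0.0985 × 0.324048 ≈ 0.0319 cal.

0.0319 calories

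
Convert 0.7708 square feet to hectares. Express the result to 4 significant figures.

7.161e-6 ha

1 square foot = 9.29030e-6 ha.
So 0.7708 × 9.29030e-6 ≈ 7.161e-6 ha.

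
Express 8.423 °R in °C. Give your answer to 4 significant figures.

-268.5 °C

°R = (°C + 273.15) × 9/5.
Applying the formula gives -268.5 °C.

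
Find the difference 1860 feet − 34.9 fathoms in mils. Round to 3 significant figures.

1.98 × 10^7 mils

1860 ft = 2.23200 × 10^7 mil and 34.9 fathom = 2.51280 × 10^6 mil.
2.23200 × 10^7 − 2.51280 × 10^6 ≈ 1.98 × 10^7 mil.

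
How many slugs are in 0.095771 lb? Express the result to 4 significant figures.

0.002977 slug

1 pound = 0.0310810 slugs.
So 0.095771 × 0.0310810 ≈ 0.002977 slug.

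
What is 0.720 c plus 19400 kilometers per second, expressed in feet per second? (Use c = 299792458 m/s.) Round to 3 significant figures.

7.72 × 10^8 ft/s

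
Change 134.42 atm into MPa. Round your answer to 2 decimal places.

13.62 megapascals

1 atm = 0.101325 MPa.
Thus 134.42 × 0.101325 ≈ 13.62 MPa.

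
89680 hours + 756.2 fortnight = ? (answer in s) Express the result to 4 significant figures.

1.238e+9 s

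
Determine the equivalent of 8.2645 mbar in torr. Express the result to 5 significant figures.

6.1989 torr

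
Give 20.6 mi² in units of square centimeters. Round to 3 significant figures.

1 square mile = 2.58999e+10 cm².
Thus 20.6 × 2.58999e+10 ≈ 5.34e+11 cm².

5.34e+11 cm²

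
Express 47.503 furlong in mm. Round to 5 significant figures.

9.5561 × 10^6 mm

1 furlong = 201168 mm.
47.503 × 201168 ≈ 9.5561 × 10^6 mm.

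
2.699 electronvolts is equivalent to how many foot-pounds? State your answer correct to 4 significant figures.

3.189 × 10^-19 foot-pounds

1 electronvolt = 1.18170 × 10^-19 foot-pounds.
2.699 × 1.18170 × 10^-19 ≈ 3.189 × 10^-19 ft·lbf.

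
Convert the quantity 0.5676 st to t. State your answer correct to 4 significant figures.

1 st = 0.00635029 metric tons.
0.5676 × 0.00635029 ≈ 0.003604 t.

0.003604 metric tons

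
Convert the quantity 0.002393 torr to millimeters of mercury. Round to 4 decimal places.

1 torr = 1.00000 mmHg.
Thus 0.002393 × 1.00000 ≈ 0.0024 mmHg.

0.0024 mmHg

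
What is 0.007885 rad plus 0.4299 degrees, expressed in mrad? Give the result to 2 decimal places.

0.007885 rad = 7.88500 mrad and 0.4299 ° = 7.50317 mrad.
7.88500 + 7.50317 ≈ 15.39 mrad.

15.39 mrad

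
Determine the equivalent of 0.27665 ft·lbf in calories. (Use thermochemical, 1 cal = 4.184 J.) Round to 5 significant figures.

1 foot-pound = 0.324048 calories.
Thus 0.27665 × 0.324048 ≈ 0.089648 cal.

0.089648 cal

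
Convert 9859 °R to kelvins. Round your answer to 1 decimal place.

°R = K × 9/5.
Applying the formula gives 5477.2 K.

5477.2 kelvins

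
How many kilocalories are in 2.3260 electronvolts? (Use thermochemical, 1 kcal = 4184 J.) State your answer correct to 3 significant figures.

1 eV = 3.82929 × 10^-23 kcal.
Thus 2.3260 × 3.82929 × 10^-23 ≈ 8.91 × 10^-23 kcal.

8.91 × 10^-23 kcal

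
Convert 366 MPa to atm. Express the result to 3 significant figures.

1 megapascal = 9.86923 atmospheres.
366 × 9.86923 ≈ 3610 atm.

3610 atm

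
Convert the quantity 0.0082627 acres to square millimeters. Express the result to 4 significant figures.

1 acre = 4.04686e+9 square millimeters.
Thus 0.0082627 × 4.04686e+9 ≈ 3.344e+7 mm².

3.344e+7 mm²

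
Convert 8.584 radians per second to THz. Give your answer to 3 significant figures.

1.37e-12 THz

1 radian per second = 1.59155e-13 terahertz.
So 8.584 × 1.59155e-13 ≈ 1.37e-12 THz.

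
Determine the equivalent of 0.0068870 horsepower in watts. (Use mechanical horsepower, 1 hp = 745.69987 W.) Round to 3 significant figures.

1 hp = 745.700 watts.
Then 0.0068870 × 745.700 ≈ 5.14 W.

5.14 W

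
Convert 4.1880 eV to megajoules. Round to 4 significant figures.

6.710e-25 MJ

1 electronvolt = 1.60218e-25 MJ.
Then 4.1880 × 1.60218e-25 ≈ 6.710e-25 MJ.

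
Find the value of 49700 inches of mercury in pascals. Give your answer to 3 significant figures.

1.68e+8 Pa

1 inHg = 3386.39 Pa.
So 49700 × 3386.39 ≈ 1.68e+8 Pa.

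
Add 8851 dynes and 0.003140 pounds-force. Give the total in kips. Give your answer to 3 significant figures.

2.30 × 10^-5 kip

8851 dyn = 1.98978 × 10^-5 kip and 0.003140 lbf = 3.14000 × 10^-6 kip.
1.98978 × 10^-5 + 3.14000 × 10^-6 ≈ 2.30 × 10^-5 kip.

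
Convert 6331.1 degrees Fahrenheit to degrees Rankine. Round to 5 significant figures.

6790.8 °R

°R = °F + 459.67.
Applying the formula gives 6790.8 °R.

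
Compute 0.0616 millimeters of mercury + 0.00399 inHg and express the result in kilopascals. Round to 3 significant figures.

0.0217 kilopascals

0.0616 mmHg = 0.00821266 kPa and 0.00399 inHg = 0.0135117 kPa.
0.00821266 + 0.0135117 ≈ 0.0217 kPa.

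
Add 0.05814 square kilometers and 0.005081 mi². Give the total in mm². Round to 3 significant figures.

0.05814 km² = 5.81400 × 10^10 mm² and 0.005081 mi² = 1.31597 × 10^10 mm².
5.81400 × 10^10 + 1.31597 × 10^10 ≈ 7.13 × 10^10 mm².

7.13 × 10^10 mm²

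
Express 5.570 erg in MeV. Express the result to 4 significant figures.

3.477 × 10^6 megaelectronvolts

1 erg = 624151 megaelectronvolts.
5.570 × 624151 ≈ 3.477 × 10^6 MeV.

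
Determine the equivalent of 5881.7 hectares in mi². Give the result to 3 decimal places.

22.709 mi²

1 ha = 0.00386102 mi².
Then 5881.7 × 0.00386102 ≈ 22.709 mi².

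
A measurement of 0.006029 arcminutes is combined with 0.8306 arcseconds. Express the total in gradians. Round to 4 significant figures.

0.0003680 grad

0.006029 arcmin = 0.000111648 grad and 0.8306 arcsec = 0.000256358 grad.
0.000111648 + 0.000256358 ≈ 0.0003680 grad.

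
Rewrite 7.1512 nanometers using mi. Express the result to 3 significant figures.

4.44e-12 mi

1 nm = 6.21371e-13 miles.
7.1512 × 6.21371e-13 ≈ 4.44e-12 mi.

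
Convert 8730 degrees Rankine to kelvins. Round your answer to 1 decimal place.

4850.0 K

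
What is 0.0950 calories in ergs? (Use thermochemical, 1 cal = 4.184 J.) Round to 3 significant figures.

3.97e+6 erg

1 cal = 4.18400e+7 ergs.
So 0.0950 × 4.18400e+7 ≈ 3.97e+6 erg.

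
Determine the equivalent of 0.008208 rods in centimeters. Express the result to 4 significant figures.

1 rod = 502.920 cm.
So 0.008208 × 502.920 ≈ 4.128 cm.

4.128 centimeters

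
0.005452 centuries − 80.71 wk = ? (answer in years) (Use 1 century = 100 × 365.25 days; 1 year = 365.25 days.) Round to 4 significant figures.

0.005452 century = 0.545200 yr and 80.71 wk = 1.54680 yr.
0.545200 − 1.54680 ≈ -1.002 yr.

-1.002 years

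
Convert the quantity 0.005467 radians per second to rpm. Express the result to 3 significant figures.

0.0522 rpm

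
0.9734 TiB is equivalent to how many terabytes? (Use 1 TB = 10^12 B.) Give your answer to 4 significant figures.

1 tebibyte = 1.09951 terabytes.
Thus 0.9734 × 1.09951 ≈ 1.070 TB.

1.070 TB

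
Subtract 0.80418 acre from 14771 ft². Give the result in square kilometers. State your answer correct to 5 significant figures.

14771 ft² = 0.00137227 km² and 0.80418 acre = 0.00325440 km².
0.00137227 − 0.00325440 ≈ -0.0018821 km².

-0.0018821 km²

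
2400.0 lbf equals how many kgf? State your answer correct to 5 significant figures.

1 pound-force = 0.453592 kgf.
So 2400.0 × 0.453592 ≈ 1088.6 kgf.

1088.6 kgf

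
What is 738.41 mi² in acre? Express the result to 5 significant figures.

1 square mile = 640.000 acres.
Thus 738.41 × 640.000 ≈ 472580 acre.

472580 acres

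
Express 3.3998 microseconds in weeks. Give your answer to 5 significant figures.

1 microsecond = 1.65344e-12 weeks.
Thus 3.3998 × 1.65344e-12 ≈ 5.6214e-12 wk.

5.6214e-12 wk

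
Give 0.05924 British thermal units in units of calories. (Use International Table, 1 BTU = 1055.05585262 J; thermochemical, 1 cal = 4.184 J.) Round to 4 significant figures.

14.94 cal

1 British thermal unit = 252.164 cal.
So 0.05924 × 252.164 ≈ 14.94 cal.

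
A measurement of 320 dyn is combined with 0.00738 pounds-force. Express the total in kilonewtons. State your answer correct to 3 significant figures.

3.60 × 10^-5 kN

320 dyn = 3.20000 × 10^-6 kN and 0.00738 lbf = 3.28279 × 10^-5 kN.
3.20000 × 10^-6 + 3.28279 × 10^-5 ≈ 3.60 × 10^-5 kN.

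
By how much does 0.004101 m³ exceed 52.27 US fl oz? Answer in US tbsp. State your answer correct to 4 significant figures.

0.004101 m³ = 277.343 US tbsp and 52.27 US fl oz = 104.540 US tbsp.
277.343 − 104.540 ≈ 172.8 US tbsp.

172.8 US tbsp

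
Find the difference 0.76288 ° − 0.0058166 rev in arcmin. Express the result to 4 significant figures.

-79.87 arcminutes

0.76288 ° = 45.7728 arcmin and 0.0058166 rev = 125.639 arcmin.
45.7728 − 125.639 ≈ -79.87 arcmin.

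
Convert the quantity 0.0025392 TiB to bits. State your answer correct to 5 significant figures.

1 TiB = 8.79609e+12 bit.
Then 0.0025392 × 8.79609e+12 ≈ 2.2335e+10 bit.

2.2335e+10 bit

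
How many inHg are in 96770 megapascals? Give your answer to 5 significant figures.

2.8576e+7 inches of mercury

1 MPa = 295.300 inches of mercury.
Thus 96770 × 295.300 ≈ 2.8576e+7 inHg.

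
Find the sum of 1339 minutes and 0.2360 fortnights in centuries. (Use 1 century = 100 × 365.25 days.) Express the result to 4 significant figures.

1339 min = 2.54582e-5 century and 0.2360 fortnight = 9.04586e-5 century.
2.54582e-5 + 9.04586e-5 ≈ 0.0001159 century.

0.0001159 centuries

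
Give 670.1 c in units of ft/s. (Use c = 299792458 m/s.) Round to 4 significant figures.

6.591e+11 feet per second

1 speed of light = 9.83571e+8 ft/s.
So 670.1 × 9.83571e+8 ≈ 6.591e+11 ft/s.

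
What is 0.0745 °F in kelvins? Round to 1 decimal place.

255.4 K

K = (°F + 459.67) × 5/9.
Applying the formula gives 255.4 K.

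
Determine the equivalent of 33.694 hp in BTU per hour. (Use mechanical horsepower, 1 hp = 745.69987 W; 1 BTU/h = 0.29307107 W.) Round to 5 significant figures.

85732 BTU/h

1 horsepower = 2544.43 BTU per hour.
33.694 × 2544.43 ≈ 85732 BTU/h.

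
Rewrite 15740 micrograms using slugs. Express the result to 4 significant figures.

1.079e-6 slug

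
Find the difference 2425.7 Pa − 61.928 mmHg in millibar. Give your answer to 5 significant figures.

-58.307 mbar

2425.7 Pa = 24.2570 mbar and 61.928 mmHg = 82.5639 mbar.
24.2570 − 82.5639 ≈ -58.307 mbar.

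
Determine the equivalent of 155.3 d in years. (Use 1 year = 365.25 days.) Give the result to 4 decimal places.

1 day = 0.00273785 yr.
155.3 × 0.00273785 ≈ 0.4252 yr.

0.4252 yr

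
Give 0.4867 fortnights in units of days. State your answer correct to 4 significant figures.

6.814 d

1 fortnight = 14.0000 d.
Then 0.4867 × 14.0000 ≈ 6.814 d.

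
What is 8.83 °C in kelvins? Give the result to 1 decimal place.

282.0 kelvins

K = °C + 273.15.
Applying the formula gives 282.0 K.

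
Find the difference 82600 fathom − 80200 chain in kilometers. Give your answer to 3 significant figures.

-1460 kilometers

82600 fathom = 151.059 km and 80200 chain = 1613.37 km.
151.059 − 1613.37 ≈ -1460 km.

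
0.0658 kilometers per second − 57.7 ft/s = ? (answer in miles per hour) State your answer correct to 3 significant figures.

108 mph

0.0658 km/s = 147.190 mph and 57.7 ft/s = 39.3409 mph.
147.190 − 39.3409 ≈ 108 mph.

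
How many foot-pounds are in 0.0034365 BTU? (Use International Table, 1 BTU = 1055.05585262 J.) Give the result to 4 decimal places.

1 British thermal unit = 778.169 foot-pounds.
0.0034365 × 778.169 ≈ 2.6742 ft·lbf.

2.6742 foot-pounds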